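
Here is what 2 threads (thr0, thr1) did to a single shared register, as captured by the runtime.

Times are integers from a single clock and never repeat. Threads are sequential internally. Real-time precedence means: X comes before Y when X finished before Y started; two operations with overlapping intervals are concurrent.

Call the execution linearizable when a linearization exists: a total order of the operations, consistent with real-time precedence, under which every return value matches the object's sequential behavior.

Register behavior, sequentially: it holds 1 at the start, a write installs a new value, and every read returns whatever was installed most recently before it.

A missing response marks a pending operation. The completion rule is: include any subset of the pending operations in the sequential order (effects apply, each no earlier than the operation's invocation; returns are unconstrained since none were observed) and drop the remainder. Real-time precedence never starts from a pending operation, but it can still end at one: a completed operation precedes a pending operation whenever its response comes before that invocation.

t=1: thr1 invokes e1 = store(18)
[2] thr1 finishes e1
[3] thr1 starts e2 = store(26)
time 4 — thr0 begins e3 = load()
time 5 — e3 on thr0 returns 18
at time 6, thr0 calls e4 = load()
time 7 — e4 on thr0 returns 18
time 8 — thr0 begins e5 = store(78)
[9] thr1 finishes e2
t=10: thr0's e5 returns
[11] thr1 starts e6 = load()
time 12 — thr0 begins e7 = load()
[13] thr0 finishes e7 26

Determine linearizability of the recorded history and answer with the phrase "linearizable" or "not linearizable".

one valid linearization: e1, e3, e4, e5, e2, e6, e7
step 1: e1 store(18) — value 18
step 2: e3 load() → 18 — value 18
step 3: e4 load() → 18 — value 18
step 4: e5 store(78) — value 78
step 5: e2 store(26) — value 26
step 6: e6 load() (pending, included) — value 26
step 7: e7 load() → 26 — value 26

linearizable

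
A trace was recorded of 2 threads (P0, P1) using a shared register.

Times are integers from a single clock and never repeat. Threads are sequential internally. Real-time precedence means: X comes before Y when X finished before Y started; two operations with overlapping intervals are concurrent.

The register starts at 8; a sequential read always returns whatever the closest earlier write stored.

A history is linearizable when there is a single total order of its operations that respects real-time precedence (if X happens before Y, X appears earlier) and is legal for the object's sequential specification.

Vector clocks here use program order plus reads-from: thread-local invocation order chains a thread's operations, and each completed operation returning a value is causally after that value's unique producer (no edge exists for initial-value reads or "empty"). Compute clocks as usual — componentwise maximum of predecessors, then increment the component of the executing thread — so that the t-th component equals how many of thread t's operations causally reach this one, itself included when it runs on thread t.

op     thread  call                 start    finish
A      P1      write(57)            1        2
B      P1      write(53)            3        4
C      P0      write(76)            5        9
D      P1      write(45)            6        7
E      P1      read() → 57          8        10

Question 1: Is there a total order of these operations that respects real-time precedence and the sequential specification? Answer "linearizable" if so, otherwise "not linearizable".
not linearizable

events 1..9 are fine; event 10 — the response of E at time 10 — makes the prefix non-linearizable
no legal order exists: 3 real-time-consistent candidates over 5 completed register operations, all rejected
sample order A, B, C, D, E stalls at step 5 — E read() → 57 has no legal effect
sample order A, B, D, C, E stalls at step 5 — E read() → 57 has no legal effect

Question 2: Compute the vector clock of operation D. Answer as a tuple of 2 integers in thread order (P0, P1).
Answer: (0, 3)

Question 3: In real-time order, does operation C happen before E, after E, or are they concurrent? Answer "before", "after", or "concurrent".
Answer: concurrent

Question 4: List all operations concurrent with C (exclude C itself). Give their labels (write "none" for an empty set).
Answer: D, E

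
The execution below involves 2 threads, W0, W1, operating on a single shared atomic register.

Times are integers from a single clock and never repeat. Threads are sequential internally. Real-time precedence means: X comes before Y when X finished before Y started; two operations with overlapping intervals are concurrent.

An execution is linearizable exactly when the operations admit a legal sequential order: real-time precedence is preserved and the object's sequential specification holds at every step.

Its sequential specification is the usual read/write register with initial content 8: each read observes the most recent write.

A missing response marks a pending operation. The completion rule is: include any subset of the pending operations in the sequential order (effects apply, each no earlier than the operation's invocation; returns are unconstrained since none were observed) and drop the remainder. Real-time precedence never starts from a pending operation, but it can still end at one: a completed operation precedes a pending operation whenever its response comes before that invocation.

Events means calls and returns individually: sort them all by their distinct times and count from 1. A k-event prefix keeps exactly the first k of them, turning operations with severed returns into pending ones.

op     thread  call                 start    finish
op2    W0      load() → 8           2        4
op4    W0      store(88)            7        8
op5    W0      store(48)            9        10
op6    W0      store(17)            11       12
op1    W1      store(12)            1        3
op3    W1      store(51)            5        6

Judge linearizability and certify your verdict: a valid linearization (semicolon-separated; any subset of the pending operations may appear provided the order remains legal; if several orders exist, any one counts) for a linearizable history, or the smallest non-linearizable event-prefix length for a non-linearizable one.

linearizable — witness: op2; op1; op3; op4; op5; op6

step 1: op2 load() → 8 — value 8
step 2: op1 store(12) — value 12
step 3: op3 store(51) — value 51
step 4: op4 store(88) — value 88
step 5: op5 store(48) — value 48
step 6: op6 store(17) — value 17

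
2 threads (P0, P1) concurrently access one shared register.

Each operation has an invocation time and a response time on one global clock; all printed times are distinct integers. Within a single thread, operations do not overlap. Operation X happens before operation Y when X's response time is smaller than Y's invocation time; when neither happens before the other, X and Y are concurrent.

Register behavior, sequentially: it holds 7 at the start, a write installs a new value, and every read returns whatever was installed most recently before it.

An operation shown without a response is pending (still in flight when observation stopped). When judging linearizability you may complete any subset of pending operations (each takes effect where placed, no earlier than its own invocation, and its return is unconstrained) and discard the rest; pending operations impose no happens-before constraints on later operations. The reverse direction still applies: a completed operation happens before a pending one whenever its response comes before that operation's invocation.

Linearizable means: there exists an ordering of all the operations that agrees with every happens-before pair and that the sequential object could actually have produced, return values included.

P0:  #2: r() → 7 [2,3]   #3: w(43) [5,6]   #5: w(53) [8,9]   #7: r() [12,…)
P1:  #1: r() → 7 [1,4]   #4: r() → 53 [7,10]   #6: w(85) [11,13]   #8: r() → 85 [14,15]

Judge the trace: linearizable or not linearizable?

linearizable

a witness: #1, #2, #3, #5, #4, #6, #7, #8
step 1: #1 r() → 7 — value 7
step 2: #2 r() → 7 — value 7
step 3: #3 w(43) — value 43
step 4: #5 w(53) — value 53
step 5: #4 r() → 53 — value 53
step 6: #6 w(85) — value 85
step 7: #7 r() (pending, included) — value 85
step 8: #8 r() → 85 — value 85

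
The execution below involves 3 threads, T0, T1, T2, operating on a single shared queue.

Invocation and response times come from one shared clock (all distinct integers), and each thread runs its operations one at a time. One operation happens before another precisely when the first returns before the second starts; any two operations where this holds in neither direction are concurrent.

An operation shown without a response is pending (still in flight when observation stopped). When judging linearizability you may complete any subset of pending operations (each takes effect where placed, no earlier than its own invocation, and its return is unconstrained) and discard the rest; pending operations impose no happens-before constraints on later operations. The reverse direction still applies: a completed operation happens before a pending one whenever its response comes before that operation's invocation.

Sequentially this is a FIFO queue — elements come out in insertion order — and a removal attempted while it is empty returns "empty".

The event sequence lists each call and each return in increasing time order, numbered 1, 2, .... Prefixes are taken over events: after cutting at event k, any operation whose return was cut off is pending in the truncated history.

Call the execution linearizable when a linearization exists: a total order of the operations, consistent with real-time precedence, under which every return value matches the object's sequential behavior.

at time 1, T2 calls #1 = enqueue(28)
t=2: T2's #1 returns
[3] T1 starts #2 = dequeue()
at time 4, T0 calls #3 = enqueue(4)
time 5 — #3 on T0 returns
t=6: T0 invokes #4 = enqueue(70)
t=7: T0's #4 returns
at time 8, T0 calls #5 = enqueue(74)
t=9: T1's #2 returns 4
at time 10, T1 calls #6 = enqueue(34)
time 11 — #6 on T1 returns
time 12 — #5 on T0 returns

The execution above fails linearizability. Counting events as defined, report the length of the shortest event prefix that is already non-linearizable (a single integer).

one valid order for events 1..8 is #1, #2, #3, #4:
1. #1 enqueue(28), leaving queue <28>
2. #2 dequeue() (pending, included), leaving queue <>
3. #3 enqueue(4), leaving queue <4>
4. #4 enqueue(70), leaving queue <4,70>
with event 9 included (#2 responding at time 9), all real-time-consistent orders fail
completion choices over the 1 pending operation (#5) were checked; none helps
e.g. #1, #2, #3, #4 (pending dropped): illegal at step 2, since #2 dequeue() → 4 cannot apply there
e.g. #1, #3, #2, #4 (pending dropped): illegal at step 3, since #2 dequeue() → 4 cannot apply there

9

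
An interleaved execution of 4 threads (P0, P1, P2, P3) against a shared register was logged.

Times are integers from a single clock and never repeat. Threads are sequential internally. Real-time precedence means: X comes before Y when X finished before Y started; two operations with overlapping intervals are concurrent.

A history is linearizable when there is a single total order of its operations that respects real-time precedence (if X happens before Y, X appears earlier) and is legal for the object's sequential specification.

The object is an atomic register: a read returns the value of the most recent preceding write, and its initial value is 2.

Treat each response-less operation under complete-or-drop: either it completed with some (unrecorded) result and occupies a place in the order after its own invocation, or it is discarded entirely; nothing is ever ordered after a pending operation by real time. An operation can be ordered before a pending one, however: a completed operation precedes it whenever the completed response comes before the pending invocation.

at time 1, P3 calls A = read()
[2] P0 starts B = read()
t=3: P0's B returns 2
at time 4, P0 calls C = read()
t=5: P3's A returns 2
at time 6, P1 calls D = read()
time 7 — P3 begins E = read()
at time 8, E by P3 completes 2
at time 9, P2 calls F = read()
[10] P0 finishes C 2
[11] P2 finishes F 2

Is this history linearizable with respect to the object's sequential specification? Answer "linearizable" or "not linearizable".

linearizable

a witness: A, B, C, D, E, F
1. A read() → 2, leaving value 2
2. B read() → 2, leaving value 2
3. C read() → 2, leaving value 2
4. D read() (pending, included), leaving value 2
5. E read() → 2, leaving value 2
6. F read() → 2, leaving value 2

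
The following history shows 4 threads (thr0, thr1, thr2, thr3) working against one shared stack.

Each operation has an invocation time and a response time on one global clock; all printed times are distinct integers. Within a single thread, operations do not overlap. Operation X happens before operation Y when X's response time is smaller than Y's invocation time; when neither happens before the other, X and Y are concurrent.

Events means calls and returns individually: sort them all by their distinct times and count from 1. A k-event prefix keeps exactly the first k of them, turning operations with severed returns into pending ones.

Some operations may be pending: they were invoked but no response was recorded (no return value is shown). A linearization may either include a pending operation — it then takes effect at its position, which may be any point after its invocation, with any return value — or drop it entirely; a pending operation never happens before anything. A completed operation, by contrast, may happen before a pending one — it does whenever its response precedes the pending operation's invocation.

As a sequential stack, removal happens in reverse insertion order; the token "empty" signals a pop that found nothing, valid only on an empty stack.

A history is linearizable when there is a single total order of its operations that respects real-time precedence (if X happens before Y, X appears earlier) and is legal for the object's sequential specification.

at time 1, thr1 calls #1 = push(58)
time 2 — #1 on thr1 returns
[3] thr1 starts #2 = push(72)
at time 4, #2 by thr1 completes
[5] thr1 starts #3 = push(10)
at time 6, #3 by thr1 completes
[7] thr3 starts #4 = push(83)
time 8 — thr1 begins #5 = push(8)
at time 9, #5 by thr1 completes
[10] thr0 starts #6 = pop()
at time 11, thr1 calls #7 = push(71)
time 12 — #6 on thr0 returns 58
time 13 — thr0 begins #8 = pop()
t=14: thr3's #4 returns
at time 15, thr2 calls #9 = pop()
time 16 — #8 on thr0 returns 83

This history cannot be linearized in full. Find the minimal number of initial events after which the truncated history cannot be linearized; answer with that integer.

a valid linearization of events 1..11 exists, for instance #1, #2, #3, #4, #5:
1. #1 push(58), leaving stack <58>
2. #2 push(72), leaving stack <58,72>
3. #3 push(10), leaving stack <58,72,10>
4. #4 push(83) (pending, included), leaving stack <58,72,10,83>
5. #5 push(8), leaving stack <58,72,10,83,8>
with event 12 included (#6 responding at time 12), all real-time-consistent orders fail
including or dropping the 2 pending operations (#4, #7) in any combination fails
take #1, #2, #3, #5, #6 (pending dropped): step 5 already fails, because #6 pop() → 58 cannot occur there

12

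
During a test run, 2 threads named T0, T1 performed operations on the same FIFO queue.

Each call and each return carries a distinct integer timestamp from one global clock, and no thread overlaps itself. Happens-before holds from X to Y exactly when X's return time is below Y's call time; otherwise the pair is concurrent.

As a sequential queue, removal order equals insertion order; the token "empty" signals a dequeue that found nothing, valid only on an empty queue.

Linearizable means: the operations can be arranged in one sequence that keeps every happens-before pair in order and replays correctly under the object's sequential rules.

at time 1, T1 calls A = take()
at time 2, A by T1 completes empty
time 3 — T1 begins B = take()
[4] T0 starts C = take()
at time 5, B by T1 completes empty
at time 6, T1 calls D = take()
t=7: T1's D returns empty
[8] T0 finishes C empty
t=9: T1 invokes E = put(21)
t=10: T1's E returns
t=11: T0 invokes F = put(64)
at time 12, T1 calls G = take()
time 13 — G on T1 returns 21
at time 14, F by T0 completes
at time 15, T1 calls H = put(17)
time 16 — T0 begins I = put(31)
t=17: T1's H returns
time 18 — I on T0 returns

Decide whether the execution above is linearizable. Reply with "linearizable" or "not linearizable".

linearizable

a witness: A, B, C, D, E, F, G, H, I
step 1: A take() → empty — queue <>
step 2: B take() → empty — queue <>
step 3: C take() → empty — queue <>
step 4: D take() → empty — queue <>
step 5: E put(21) — queue <21>
step 6: F put(64) — queue <21,64>
step 7: G take() → 21 — queue <64>
step 8: H put(17) — queue <64,17>
step 9: I put(31) — queue <64,17,31>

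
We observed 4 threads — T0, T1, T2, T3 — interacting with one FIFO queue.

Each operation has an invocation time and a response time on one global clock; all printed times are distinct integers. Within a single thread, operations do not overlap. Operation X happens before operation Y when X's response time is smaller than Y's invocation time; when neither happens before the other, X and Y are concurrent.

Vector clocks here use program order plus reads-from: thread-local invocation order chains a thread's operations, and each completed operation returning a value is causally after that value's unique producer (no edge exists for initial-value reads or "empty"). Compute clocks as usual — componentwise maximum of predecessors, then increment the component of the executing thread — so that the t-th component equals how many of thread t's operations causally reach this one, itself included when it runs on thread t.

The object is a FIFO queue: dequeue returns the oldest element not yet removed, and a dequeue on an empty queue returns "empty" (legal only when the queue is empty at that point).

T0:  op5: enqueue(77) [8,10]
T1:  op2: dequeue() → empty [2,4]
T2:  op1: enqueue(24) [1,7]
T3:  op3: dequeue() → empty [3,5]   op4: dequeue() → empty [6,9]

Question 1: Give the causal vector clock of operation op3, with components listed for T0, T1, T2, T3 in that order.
(0, 0, 0, 1)

invoked at 3, op3 has no predecessors; its own T3 bump gives (0, 0, 0, 1)
invoked at 1, op1 has no predecessors; its own T2 bump gives (0, 0, 1, 0)
invoked at 2, op2 has no predecessors; its own T1 bump gives (0, 1, 0, 0)
invoked at 8, op5 has no predecessors; its own T0 bump gives (1, 0, 0, 0)
invoked at 6, op4 merges VC(op3)=(0, 0, 0, 1) and bumps T3's slot → (0, 0, 0, 2)
target: VC(op3) = (0, 0, 0, 1)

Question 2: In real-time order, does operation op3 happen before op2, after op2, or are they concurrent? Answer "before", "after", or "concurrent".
concurrent

op3 spans [3,5], op2 spans [2,4]
the intervals overlap in both directions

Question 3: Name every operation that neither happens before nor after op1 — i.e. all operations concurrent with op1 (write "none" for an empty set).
op2, op3, op4

op1 spans [1,7]; an op avoiding the whole window 1..7 is ordered, any other is concurrent
op2 [2,4]: concurrent
op3 [3,5]: concurrent
op4 [6,9]: concurrent
op5 [8,10]: after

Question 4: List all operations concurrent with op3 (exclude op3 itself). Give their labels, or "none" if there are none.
op1, op2

op3 runs from 3 to 5; window-overlapping ops are concurrent
op1 [1,7]: concurrent
op2 [2,4]: concurrent
op4 [6,9]: after
op5 [8,10]: after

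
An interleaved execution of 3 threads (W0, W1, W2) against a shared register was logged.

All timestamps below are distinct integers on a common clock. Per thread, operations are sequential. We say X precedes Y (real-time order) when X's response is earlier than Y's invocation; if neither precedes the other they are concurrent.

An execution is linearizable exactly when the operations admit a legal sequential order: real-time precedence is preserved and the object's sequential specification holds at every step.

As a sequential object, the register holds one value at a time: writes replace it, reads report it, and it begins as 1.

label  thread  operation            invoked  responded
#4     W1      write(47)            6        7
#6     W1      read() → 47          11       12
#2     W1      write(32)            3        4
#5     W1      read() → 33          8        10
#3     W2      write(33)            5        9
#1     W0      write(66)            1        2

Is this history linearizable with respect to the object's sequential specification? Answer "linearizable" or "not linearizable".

not linearizable

already the first 12 events (up to #6's response at time 12) admit no linearization; the first 11 still do
every one of the 3 real-time-consistent orders over 6 completed register ops fails the sequential spec
one such order, #1, #2, #3, #4, #5, #6, breaks at step 5 where #5 read() → 33 is illegal
one such order, #1, #2, #4, #3, #5, #6, breaks at step 6 where #6 read() → 47 is illegal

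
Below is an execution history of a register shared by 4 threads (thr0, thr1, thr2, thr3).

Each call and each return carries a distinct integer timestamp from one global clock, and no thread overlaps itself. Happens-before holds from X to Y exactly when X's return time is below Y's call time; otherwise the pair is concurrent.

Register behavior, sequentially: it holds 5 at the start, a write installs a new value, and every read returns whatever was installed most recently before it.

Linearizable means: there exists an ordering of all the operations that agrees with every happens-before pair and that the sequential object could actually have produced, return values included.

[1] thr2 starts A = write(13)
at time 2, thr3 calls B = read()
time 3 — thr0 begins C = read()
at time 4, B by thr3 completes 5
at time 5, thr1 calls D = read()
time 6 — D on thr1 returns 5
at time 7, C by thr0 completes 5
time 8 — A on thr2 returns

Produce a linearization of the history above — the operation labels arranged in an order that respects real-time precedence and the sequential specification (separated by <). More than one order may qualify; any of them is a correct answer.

1. B read() → 5, leaving value 5
2. C read() → 5, leaving value 5
3. D read() → 5, leaving value 5
4. A write(13), leaving value 13

B < C < D < A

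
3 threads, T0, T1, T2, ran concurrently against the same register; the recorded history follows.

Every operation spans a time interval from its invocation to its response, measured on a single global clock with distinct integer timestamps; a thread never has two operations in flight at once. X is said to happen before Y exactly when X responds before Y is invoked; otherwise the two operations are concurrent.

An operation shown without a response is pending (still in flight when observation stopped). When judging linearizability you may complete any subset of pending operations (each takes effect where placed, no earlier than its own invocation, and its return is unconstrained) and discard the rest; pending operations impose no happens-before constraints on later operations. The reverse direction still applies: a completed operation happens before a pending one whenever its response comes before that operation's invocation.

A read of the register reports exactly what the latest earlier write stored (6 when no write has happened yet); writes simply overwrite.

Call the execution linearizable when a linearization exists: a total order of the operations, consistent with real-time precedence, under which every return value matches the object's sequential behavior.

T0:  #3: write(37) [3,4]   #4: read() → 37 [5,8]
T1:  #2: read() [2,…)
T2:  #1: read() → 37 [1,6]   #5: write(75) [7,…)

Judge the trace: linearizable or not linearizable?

linearizable

witness order: #2, #3, #1, #4
after step 1 (#2 read() (pending, included)): value 6
after step 2 (#3 write(37)): value 37
after step 3 (#1 read() → 37): value 37
after step 4 (#4 read() → 37): value 37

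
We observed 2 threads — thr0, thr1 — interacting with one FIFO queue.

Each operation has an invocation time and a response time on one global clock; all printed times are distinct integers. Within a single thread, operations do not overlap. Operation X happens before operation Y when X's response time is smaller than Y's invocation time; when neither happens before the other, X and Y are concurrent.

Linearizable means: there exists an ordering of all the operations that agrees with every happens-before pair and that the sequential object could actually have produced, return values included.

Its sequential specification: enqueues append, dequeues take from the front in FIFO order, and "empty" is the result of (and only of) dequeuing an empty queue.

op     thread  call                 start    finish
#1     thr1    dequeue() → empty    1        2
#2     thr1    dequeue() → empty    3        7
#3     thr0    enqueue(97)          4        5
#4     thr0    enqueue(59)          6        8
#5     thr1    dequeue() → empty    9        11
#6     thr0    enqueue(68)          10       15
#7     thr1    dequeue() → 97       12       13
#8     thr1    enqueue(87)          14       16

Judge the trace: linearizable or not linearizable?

not linearizable

already the first 11 events (up to #5's response at time 11) admit no linearization; the first 10 still do
3 orders of the 5 completed FIFO queue ops respect real time; none is legal
including or dropping the 1 pending operation (#6) in any combination fails
e.g. #1, #2, #3, #4, #5 (pending dropped): illegal at step 5, since #5 dequeue() → empty cannot apply there
e.g. #1, #3, #2, #4, #5 (pending dropped): illegal at step 3, since #2 dequeue() → empty cannot apply there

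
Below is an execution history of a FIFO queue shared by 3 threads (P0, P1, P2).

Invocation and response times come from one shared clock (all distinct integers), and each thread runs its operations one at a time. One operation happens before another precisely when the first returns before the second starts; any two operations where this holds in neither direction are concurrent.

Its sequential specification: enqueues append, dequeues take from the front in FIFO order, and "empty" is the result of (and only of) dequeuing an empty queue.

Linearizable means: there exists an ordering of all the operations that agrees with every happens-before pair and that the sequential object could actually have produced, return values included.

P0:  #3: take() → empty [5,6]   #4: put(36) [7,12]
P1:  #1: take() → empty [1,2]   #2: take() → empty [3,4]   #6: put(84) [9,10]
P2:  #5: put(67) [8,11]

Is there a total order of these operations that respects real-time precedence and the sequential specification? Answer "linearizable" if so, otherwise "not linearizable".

witness order: #1, #2, #3, #4, #5, #6
1. #1 take() → empty, leaving queue <>
2. #2 take() → empty, leaving queue <>
3. #3 take() → empty, leaving queue <>
4. #4 put(36), leaving queue <36>
5. #5 put(67), leaving queue <36,67>
6. #6 put(84), leaving queue <36,67,84>

linearizable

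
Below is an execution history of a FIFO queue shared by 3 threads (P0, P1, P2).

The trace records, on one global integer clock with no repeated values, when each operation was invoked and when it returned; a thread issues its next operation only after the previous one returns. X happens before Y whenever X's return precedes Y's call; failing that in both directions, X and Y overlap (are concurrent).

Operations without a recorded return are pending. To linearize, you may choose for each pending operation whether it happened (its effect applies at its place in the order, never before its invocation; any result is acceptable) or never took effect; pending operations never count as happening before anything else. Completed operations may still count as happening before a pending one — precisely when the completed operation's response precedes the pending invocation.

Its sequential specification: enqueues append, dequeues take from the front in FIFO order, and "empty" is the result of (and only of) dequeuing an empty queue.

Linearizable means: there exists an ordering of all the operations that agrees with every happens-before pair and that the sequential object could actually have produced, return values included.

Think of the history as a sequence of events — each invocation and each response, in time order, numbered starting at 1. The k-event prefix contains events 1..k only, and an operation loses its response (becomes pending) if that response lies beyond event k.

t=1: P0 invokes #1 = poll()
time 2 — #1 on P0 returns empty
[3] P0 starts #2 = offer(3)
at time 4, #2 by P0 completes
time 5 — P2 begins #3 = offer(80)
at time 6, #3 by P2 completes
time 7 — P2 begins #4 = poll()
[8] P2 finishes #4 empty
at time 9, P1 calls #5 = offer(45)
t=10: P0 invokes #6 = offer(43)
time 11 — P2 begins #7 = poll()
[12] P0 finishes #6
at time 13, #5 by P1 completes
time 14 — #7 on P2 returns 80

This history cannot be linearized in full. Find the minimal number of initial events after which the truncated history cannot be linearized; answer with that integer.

events 1..7 are linearizable, e.g. via #1, #2, #3:
1. #1 poll() → empty, leaving queue <>
2. #2 offer(3), leaving queue <3>
3. #3 offer(80), leaving queue <3,80>
with event 8 included (#4 responding at time 8), all real-time-consistent orders fail
e.g. #1, #2, #3, #4: illegal at step 4, since #4 poll() → empty cannot apply there

8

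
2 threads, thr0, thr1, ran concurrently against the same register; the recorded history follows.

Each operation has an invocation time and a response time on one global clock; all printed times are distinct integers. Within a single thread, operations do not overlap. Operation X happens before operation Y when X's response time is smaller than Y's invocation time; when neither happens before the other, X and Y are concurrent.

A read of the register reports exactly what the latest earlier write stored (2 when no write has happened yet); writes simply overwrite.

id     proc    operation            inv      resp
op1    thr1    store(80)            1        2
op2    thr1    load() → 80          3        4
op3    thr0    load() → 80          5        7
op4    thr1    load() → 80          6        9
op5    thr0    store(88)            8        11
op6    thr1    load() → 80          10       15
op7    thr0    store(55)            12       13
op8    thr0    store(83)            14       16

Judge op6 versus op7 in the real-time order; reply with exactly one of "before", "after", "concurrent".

op6 spans [10,15], op7 spans [12,13]
the intervals overlap in both directions

concurrent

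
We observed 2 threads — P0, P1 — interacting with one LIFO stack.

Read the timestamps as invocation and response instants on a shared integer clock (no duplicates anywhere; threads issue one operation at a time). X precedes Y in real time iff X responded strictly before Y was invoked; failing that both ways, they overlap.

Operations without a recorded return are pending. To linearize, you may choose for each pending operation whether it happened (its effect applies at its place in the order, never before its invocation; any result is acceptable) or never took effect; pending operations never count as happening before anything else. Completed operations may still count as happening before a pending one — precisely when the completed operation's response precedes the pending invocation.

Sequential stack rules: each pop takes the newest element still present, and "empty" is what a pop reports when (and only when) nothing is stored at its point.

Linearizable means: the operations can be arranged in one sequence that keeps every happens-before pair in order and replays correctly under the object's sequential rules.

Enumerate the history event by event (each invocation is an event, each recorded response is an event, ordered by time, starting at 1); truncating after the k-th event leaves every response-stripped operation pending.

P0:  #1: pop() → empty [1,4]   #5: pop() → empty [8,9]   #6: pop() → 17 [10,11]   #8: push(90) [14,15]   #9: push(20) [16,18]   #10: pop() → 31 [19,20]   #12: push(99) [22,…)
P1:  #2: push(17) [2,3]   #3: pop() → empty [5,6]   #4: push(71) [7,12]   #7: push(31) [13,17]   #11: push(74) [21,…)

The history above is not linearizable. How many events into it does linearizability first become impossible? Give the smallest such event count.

6

a valid linearization of events 1..5 exists, for instance #1, #2:
after step 1 (#1 pop() → empty): stack <>
after step 2 (#2 push(17)): stack <17>
adding event 6 (#3 responds at 6) leaves no legal real-time order
sample order #1, #2, #3 stalls at step 3 — #3 pop() → empty has no legal effect
sample order #2, #1, #3 stalls at step 2 — #1 pop() → empty has no legal effect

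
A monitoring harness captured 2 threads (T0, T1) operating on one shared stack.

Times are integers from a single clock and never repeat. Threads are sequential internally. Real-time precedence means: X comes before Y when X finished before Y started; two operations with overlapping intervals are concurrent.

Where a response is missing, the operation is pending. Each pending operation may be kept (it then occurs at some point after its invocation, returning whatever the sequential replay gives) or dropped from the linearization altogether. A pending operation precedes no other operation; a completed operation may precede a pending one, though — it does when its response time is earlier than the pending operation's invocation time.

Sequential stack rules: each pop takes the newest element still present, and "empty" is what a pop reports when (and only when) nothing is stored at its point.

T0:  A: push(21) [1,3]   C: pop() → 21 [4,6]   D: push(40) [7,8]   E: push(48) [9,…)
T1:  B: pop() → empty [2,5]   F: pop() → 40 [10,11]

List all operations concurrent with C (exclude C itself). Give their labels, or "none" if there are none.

B

concurrent with C ([4,6]): every op whose interval crosses 4..6
A [1,3]: before
B [2,5]: concurrent
D [7,8]: after
E [9,…): after
F [10,11]: after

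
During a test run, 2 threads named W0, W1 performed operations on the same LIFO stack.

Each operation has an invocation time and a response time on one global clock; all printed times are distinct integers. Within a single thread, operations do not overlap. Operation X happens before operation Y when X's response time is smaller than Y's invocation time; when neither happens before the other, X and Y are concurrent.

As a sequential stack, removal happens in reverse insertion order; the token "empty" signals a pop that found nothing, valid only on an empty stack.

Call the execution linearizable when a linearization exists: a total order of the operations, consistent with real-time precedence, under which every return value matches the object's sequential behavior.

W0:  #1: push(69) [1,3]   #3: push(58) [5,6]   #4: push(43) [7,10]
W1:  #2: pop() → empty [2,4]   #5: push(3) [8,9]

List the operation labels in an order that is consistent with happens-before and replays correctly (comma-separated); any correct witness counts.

#2, #1, #3, #4, #5

step 1: #2 pop() → empty — stack <>
step 2: #1 push(69) — stack <69>
step 3: #3 push(58) — stack <69,58>
step 4: #4 push(43) — stack <69,58,43>
step 5: #5 push(3) — stack <69,58,43,3>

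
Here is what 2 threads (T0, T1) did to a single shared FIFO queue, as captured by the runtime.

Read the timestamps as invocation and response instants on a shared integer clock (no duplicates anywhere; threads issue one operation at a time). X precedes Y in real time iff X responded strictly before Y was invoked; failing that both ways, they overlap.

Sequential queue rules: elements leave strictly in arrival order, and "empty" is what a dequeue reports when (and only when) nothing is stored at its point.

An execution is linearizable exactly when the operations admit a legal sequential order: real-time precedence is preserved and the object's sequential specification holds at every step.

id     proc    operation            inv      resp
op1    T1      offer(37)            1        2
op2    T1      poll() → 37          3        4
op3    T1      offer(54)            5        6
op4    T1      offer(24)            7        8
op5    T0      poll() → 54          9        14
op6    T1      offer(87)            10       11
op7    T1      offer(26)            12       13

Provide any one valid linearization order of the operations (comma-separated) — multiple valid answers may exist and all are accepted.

1. op1 offer(37), leaving queue <37>
2. op2 poll() → 37, leaving queue <>
3. op3 offer(54), leaving queue <54>
4. op4 offer(24), leaving queue <54,24>
5. op5 poll() → 54, leaving queue <24>
6. op6 offer(87), leaving queue <24,87>
7. op7 offer(26), leaving queue <24,87,26>

op1, op2, op3, op4, op5, op6, op7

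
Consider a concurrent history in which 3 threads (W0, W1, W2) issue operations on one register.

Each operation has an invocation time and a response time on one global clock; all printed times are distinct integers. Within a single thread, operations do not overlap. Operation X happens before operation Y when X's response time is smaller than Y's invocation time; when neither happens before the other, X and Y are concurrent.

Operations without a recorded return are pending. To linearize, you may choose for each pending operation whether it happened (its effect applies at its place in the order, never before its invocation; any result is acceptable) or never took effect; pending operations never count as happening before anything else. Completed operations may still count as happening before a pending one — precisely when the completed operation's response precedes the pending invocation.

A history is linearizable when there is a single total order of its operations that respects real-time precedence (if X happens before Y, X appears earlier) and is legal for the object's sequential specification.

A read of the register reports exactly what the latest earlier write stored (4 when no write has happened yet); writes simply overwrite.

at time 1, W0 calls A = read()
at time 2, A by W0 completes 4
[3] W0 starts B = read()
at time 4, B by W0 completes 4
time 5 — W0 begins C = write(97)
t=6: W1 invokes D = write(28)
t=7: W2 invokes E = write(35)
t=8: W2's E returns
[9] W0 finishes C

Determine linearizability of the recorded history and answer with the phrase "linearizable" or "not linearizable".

one valid linearization: A, B, C, D, E
after step 1 (A read() → 4): value 4
after step 2 (B read() → 4): value 4
after step 3 (C write(97)): value 97
after step 4 (D write(28) (pending, included)): value 28
after step 5 (E write(35)): value 35

linearizable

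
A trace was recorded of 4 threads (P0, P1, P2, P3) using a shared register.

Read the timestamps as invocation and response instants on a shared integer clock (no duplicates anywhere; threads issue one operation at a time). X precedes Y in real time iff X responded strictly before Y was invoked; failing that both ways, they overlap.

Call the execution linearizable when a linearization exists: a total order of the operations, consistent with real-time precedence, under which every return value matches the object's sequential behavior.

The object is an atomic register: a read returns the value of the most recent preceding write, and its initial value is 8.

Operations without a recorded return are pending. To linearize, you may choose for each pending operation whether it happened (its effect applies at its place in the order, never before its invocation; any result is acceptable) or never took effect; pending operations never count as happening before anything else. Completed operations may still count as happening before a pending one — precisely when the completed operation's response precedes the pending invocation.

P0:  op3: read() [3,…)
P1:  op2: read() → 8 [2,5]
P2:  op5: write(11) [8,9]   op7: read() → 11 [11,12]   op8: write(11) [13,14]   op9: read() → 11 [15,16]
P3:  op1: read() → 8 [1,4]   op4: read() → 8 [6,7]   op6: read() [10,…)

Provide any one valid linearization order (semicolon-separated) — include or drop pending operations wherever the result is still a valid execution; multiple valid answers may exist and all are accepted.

step 1: op1 read() → 8 — value 8
step 2: op2 read() → 8 — value 8
step 3: op3 read() (pending, included) — value 8
step 4: op4 read() → 8 — value 8
step 5: op5 write(11) — value 11
step 6: op6 read() (pending, included) — value 11
step 7: op7 read() → 11 — value 11
step 8: op8 write(11) — value 11
step 9: op9 read() → 11 — value 11

op1; op2; op3; op4; op5; op6; op7; op8; op9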